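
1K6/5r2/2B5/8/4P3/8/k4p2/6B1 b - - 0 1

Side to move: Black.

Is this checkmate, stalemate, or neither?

Black to move; black king on a2.
In check: no.
Legal moves for Black include: Rf8+, Rh7, Rg7, Re7, Rd7, Rc7, Rb7+, Ra7, Rf6, Rf5, Rf4, Rf3, Kb3, Ka3, Kb2, Kb1, Ka1, fxg1=Q, ... (list truncated; more exist).
Black has legal moves and is not in check → neither.

neither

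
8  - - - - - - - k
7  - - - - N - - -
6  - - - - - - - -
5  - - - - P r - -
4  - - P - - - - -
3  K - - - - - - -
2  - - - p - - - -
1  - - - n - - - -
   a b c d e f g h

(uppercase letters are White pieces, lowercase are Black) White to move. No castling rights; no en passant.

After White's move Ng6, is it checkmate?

no

After Ng6: black king on h8; in check: yes, from the white knight on g6.
Black has 3 legal replies: Kg8, Kh7, Kg7.
In check but a legal move exists → not checkmate.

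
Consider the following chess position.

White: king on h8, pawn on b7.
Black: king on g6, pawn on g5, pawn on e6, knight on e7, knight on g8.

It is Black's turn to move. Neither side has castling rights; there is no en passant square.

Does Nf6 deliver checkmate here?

After Nf6: white king on h8; in check: no.
White is not in check, so this cannot be checkmate.

no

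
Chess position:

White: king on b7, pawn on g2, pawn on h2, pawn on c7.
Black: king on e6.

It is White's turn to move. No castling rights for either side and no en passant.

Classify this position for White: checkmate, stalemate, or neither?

White to move; white king on b7.
In check: no.
Legal moves for White: Kc8, Kb8, Ka8, Ka7, Kc6, Kb6, Ka6, c8=Q+, c8=R, c8=B+, c8=N, h3, g3, h4, g4.
White has 15 legal moves and is not in check → neither.

neither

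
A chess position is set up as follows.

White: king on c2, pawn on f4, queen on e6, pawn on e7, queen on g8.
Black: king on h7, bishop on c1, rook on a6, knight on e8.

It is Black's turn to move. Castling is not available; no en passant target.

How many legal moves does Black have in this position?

Black to move; king on h7.
In check: yes, from the white queen on g8.
Legal moves: none.
Count: 0.

0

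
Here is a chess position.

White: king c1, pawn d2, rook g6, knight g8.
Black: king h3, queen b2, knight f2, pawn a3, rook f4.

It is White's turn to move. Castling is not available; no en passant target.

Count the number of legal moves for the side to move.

0

White to move; king on c1.
In check: yes, from the black queen on b2.
Legal moves: none.
Count: 0.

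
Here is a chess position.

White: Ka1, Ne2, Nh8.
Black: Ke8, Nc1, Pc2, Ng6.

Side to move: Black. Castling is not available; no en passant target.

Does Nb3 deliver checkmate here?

no

After Nb3: white king on a1; in check: yes, from the black knight on b3.
White has 2 legal replies: Kb2, Ka2.
In check but a legal move exists → not checkmate.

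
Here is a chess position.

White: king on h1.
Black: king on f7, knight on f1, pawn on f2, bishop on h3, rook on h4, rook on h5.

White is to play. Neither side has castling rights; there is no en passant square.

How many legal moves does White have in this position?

White to move; king on h1.
In check: no.
Legal moves: none.
Count: 0.

0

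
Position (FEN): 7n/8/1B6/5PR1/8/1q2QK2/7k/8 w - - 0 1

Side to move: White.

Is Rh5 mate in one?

yes

After Rh5: black king on h2; in check: yes, from the white rook on h5.
King squares — g1: attacked by Qe3; h1: attacked by Rh5; g2: attacked by Kf3; g3: attacked by Kf3; h3: attacked by Rh5.
Black has no legal moves → checkmate.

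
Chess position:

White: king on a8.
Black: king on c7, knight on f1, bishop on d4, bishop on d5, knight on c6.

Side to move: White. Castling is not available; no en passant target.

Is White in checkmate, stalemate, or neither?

stalemate

White to move; white king on a8.
In check: no.
King squares — a7: attacked by Bd4; b7: attacked by Kc7; b8: attacked by Nc6.
Legal moves for White: none.
Not in check and no legal moves → stalemate.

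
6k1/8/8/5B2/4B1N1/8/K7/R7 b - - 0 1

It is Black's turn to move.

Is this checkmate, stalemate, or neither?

Black to move; black king on g8.
In check: no.
Legal moves for Black: Kh8, Kf8, Kg7, Kf7.
Black has 4 legal moves and is not in check → neither.

neither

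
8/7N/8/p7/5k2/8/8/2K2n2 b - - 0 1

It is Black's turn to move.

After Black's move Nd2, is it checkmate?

no

After Nd2: white king on c1; in check: no.
White is not in check, so this cannot be checkmate.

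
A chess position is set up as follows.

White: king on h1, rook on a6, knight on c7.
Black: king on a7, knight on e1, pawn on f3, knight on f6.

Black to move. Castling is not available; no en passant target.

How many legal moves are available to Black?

Black to move; king on a7.
In check: yes, from the white rook on a6.
Legal moves: Kb8, Kb7.
Count: 2.

2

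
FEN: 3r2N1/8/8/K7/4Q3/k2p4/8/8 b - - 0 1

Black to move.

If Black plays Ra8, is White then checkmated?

no

After Ra8: white king on a5; in check: yes, from the black rook on a8.
White has 3 legal replies: Kb6, Kb5, Qxa8.
In check but a legal move exists → not checkmate.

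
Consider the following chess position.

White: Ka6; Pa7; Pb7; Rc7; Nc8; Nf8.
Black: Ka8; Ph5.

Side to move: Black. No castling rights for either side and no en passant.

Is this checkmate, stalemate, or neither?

Black to move; black king on a8.
In check: yes, from the white pawn on b7.
King squares — a7: attacked by Ka6; b7: attacked by Ka6; b8: attacked by Pa7.
Legal moves for Black: none.
In check with no legal moves → checkmate.

checkmate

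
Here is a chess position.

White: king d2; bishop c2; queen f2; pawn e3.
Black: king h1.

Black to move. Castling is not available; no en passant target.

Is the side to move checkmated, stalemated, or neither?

stalemate

Black to move; black king on h1.
In check: no.
King squares — g1: attacked by Qf2; g2: attacked by Qf2; h2: attacked by Qf2.
Legal moves for Black: none.
Not in check and no legal moves → stalemate.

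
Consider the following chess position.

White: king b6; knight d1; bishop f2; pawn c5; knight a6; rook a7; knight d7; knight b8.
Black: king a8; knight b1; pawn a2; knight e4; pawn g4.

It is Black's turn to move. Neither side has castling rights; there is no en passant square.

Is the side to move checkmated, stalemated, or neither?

checkmate

Black to move; black king on a8.
In check: yes, from the white rook on a7.
King squares — a7: attacked by Kb6; b7: attacked by Kb6; b8: attacked by Na6.
Legal moves for Black: none.
In check with no legal moves → checkmate.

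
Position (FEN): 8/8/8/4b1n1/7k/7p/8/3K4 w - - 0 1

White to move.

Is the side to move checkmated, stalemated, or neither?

White to move; white king on d1.
In check: no.
Legal moves for White: Ke2, Kd2, Kc2, Ke1, Kc1.
White has 5 legal moves and is not in check → neither.

neither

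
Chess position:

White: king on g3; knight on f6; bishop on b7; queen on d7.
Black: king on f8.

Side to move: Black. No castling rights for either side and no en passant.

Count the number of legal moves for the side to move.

0

Black to move; king on f8.
In check: no.
Legal moves: none.
Count: 0.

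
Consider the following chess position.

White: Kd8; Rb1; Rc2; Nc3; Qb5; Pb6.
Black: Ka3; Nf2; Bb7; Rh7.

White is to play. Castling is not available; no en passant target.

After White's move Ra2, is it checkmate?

yes

After Ra2: black king on a3; in check: yes, from the white rook on a2.
King squares — a2: attacked by Nc3; b2: attacked by Rb1; b3: attacked by Rb1; a4: attacked by Ra2; b4: attacked by Rb1.
Black has no legal moves → checkmate.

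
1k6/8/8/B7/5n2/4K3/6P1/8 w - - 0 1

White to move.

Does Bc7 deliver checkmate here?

After Bc7: black king on b8; in check: yes, from the white bishop on c7.
Black has 5 legal replies: Kc8, Ka8, Kxc7, Kb7, Ka7.
In check but a legal move exists → not checkmate.

no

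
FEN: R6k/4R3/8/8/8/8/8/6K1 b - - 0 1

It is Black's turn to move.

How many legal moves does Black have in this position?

0

Black to move; king on h8.
In check: yes, from the white rook on a8.
Legal moves: none.
Count: 0.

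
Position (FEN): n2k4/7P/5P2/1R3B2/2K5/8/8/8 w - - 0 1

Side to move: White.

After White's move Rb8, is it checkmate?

After Rb8: black king on d8; in check: yes, from the white rook on b8.
Black has 1 legal reply: Kc7.
In check but a legal move exists → not checkmate.

no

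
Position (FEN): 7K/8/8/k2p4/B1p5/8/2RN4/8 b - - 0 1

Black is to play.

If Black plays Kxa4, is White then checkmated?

After Kxa4: white king on h8; in check: no.
White is not in check, so this cannot be checkmate.

no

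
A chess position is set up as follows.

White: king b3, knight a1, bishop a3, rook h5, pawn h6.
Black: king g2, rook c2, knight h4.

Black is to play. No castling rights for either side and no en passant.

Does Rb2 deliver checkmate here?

no

After Rb2: white king on b3; in check: yes, from the black rook on b2.
White has 5 legal replies: Kc4, Ka4, Kc3, Kxb2, Bxb2.
In check but a legal move exists → not checkmate.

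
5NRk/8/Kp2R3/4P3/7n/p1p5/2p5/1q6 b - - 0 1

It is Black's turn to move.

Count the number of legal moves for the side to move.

Black to move; king on h8.
In check: yes, from the white rook on g8.
Legal moves: Kxg8.
Count: 1.

1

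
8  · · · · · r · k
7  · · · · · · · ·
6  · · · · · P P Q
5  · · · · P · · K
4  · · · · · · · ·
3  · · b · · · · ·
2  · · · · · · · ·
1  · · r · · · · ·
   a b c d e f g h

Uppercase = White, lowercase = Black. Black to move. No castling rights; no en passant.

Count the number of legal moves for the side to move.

1

Black to move; king on h8.
In check: yes, from the white queen on h6.
Legal moves: Kg8.
Count: 1.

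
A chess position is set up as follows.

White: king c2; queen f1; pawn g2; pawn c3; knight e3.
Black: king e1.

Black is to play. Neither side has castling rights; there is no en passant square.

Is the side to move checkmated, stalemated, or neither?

Black to move; black king on e1.
In check: yes, from the white queen on f1.
King squares — d1: attacked by Qf1; f1: attacked by Ne3; d2: attacked by Kc2; e2: attacked by Qf1; f2: attacked by Qf1.
Legal moves for Black: none.
In check with no legal moves → checkmate.

checkmate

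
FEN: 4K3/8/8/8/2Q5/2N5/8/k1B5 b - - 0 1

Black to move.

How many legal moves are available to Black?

0

Black to move; king on a1.
In check: no.
Legal moves: none.
Count: 0.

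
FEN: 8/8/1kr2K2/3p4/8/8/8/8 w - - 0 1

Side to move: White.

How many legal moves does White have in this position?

6

White to move; king on f6.
In check: yes, from the black rook on c6.
Legal moves: Kg7, Kf7, Ke7, Kg5, Kf5, Ke5.
Count: 6.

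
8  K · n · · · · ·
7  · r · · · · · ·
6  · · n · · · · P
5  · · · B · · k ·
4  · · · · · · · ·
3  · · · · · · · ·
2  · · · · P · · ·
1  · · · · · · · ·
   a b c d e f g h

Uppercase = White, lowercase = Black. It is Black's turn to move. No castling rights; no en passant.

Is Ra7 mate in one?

After Ra7: white king on a8; in check: yes, from the black rook on a7.
King squares — a7: attacked by Nc6; b7: attacked by Ra7; b8: attacked by Nc6.
White has no legal moves → checkmate.

yes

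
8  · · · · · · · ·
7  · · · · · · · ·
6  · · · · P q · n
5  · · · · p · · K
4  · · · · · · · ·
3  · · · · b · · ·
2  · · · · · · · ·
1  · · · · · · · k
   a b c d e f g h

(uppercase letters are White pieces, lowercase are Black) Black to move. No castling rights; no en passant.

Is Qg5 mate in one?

After Qg5: white king on h5; in check: yes, from the black queen on g5.
King squares — g4: attacked by Qg5; h4: attacked by Qg5; g5: attacked by Be3; g6: attacked by Qg5; h6: attacked by Qg5.
White has no legal moves → checkmate.

yes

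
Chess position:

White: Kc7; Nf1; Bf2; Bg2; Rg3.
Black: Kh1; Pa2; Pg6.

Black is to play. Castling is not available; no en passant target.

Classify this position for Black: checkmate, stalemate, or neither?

Black to move; black king on h1.
In check: yes, from the white bishop on g2.
King squares — g1: attacked by Bf2; g2: attacked by Rg3; h2: attacked by Nf1.
Legal moves for Black: none.
In check with no legal moves → checkmate.

checkmate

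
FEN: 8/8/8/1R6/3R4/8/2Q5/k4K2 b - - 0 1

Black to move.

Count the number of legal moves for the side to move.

Black to move; king on a1.
In check: no.
Legal moves: none.
Count: 0.

0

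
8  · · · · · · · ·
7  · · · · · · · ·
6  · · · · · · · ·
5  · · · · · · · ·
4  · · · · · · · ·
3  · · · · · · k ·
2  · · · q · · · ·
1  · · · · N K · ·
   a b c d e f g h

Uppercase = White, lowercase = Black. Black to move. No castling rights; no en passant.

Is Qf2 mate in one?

yes

After Qf2: white king on f1; in check: yes, from the black queen on f2.
King squares — e1: own knight; g1: attacked by Qf2; e2: attacked by Qf2; f2: attacked by Kg3; g2: attacked by Qf2.
White has no legal moves → checkmate.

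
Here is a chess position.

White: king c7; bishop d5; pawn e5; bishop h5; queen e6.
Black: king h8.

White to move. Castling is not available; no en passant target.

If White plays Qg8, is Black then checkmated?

After Qg8: black king on h8; in check: yes, from the white queen on g8.
King squares — g7: attacked by Qg8; h7: attacked by Qg8; g8: attacked by Bd5.
Black has no legal moves → checkmate.

yes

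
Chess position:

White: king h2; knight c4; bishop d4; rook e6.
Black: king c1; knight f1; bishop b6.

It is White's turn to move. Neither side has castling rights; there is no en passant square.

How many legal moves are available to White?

White to move; king on h2.
In check: yes, from the black knight on f1.
Legal moves: Kh3, Kg2, Kh1, Kg1.
Count: 4.

4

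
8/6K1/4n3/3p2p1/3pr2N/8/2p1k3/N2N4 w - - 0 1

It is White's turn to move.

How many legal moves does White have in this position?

White to move; king on g7.
In check: yes, from the black knight on e6.
Legal moves: Kh8, Kg8, Kh7, Kf7, Kh6, Kg6, Kf6.
Count: 7.

7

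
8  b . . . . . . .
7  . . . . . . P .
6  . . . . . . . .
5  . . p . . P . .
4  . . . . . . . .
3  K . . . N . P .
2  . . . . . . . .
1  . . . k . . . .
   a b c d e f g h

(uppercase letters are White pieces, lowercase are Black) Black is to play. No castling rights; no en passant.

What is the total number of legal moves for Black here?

Black to move; king on d1.
In check: yes, from the white knight on e3.
Legal moves: Ke2, Kd2, Ke1, Kc1.
Count: 4.

4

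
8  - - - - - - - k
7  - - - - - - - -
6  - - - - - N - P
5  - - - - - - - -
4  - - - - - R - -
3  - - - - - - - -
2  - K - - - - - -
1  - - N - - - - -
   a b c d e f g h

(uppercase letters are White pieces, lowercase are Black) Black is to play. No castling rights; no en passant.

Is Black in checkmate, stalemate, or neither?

Black to move; black king on h8.
In check: no.
King squares — g7: attacked by Ph6; h7: attacked by Nf6; g8: attacked by Nf6.
Legal moves for Black: none.
Not in check and no legal moves → stalemate.

stalemate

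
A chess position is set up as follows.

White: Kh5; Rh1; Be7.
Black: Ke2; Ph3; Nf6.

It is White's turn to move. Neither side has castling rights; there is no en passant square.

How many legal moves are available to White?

White to move; king on h5.
In check: yes, from the black knight on f6.
Legal moves: Kh6, Kg6, Kg5, Kh4, Bxf6.
Count: 5.

5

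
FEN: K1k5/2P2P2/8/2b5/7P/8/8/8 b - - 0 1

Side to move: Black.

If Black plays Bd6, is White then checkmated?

no

After Bd6: white king on a8; in check: no.
White is not in check, so this cannot be checkmate.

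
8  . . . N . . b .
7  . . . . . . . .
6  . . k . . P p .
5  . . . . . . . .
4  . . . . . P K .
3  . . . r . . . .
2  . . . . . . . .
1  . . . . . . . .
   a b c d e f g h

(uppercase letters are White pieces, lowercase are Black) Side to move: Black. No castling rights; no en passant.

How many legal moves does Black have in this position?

Black to move; king on c6.
In check: yes, from the white knight on d8.
Legal moves: Kd7, Kc7, Kd6, Kb6, Kd5, Kc5, Kb5, Rxd8.
Count: 8.

8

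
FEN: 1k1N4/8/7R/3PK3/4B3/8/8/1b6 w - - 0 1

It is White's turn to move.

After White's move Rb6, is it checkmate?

After Rb6: black king on b8; in check: yes, from the white rook on b6.
Black has 4 legal replies: Kc8, Ka8, Kc7, Ka7.
In check but a legal move exists → not checkmate.

no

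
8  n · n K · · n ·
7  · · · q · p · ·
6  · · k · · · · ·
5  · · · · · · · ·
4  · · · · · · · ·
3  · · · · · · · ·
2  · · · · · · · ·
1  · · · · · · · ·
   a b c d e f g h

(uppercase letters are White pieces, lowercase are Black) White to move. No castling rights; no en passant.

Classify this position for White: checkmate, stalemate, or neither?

White to move; white king on d8.
In check: yes, from the black queen on d7.
King squares — c7: attacked by Kc6; d7: attacked by Kc6; e7: attacked by Qd7; c8: attacked by Qd7; e8: attacked by Qd7.
Legal moves for White: none.
In check with no legal moves → checkmate.

checkmate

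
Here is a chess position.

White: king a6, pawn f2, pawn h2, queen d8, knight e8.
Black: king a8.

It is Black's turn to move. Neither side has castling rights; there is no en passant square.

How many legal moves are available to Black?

Black to move; king on a8.
In check: yes, from the white queen on d8.
Legal moves: none.
Count: 0.

0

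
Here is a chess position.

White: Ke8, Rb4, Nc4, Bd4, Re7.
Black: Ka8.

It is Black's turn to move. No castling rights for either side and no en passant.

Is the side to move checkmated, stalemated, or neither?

Black to move; black king on a8.
In check: no.
King squares — a7: attacked by Bd4; b7: attacked by Rb4; b8: attacked by Rb4.
Legal moves for Black: none.
Not in check and no legal moves → stalemate.

stalemate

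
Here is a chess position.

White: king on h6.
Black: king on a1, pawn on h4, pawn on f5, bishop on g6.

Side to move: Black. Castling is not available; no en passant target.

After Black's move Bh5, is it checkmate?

no

After Bh5: white king on h6; in check: no.
White is not in check, so this cannot be checkmate.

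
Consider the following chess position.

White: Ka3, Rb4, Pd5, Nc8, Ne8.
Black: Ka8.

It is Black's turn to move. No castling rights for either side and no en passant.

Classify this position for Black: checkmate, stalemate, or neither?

Black to move; black king on a8.
In check: no.
King squares — a7: attacked by Nc8; b7: attacked by Rb4; b8: attacked by Rb4.
Legal moves for Black: none.
Not in check and no legal moves → stalemate.

stalemate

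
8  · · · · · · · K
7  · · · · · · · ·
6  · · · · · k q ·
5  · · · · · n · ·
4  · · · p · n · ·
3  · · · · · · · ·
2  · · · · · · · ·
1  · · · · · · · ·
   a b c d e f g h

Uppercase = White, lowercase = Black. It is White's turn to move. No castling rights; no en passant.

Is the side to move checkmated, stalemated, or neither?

stalemate

White to move; white king on h8.
In check: no.
King squares — g7: attacked by Nf5; h7: attacked by Qg6; g8: attacked by Qg6.
Legal moves for White: none.
Not in check and no legal moves → stalemate.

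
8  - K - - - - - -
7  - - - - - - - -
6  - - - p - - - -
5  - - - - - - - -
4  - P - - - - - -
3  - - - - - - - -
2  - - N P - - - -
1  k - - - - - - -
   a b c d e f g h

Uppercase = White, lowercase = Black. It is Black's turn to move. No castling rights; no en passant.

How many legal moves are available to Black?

Black to move; king on a1.
In check: yes, from the white knight on c2.
Legal moves: Kb2, Ka2, Kb1.
Count: 3.

3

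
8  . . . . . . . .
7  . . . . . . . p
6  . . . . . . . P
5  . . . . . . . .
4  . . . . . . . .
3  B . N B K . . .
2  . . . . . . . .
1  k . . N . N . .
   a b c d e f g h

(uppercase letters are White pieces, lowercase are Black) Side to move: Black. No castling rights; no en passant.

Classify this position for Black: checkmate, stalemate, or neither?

stalemate

Black to move; black king on a1.
In check: no.
King squares — b1: attacked by Nc3; a2: attacked by Nc3; b2: attacked by Nd1.
Legal moves for Black: none.
Not in check and no legal moves → stalemate.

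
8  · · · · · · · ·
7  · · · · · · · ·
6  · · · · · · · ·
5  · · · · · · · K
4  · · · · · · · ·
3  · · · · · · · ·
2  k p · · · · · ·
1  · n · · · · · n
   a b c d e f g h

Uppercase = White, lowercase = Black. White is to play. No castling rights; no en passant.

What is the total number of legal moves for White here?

White to move; king on h5.
In check: no.
Legal moves: Kh6, Kg6, Kg5, Kh4, Kg4.
Count: 5.

5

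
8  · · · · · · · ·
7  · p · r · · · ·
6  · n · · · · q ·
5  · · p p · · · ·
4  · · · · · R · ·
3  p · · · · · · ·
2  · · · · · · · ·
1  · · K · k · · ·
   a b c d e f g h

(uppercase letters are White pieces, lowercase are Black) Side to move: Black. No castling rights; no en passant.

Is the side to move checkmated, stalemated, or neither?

Black to move; black king on e1.
In check: no.
Legal moves for Black include: Rd8, Rh7, Rg7, Rf7, Re7, Rc7, Rd6, Qg8, Qe8, Qh7, Qg7, Qf7, Qh6, Qf6, Qe6, Qd6, Qc6, Qh5, ... (list truncated; more exist).
Black has legal moves and is not in check → neither.

neither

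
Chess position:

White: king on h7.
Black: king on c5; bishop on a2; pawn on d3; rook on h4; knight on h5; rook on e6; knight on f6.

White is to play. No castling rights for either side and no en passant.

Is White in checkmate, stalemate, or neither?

White to move; white king on h7.
In check: yes, from the black knight on f6.
King squares — g6: available; h6: available; g7: attacked by Nh5; g8: attacked by Nf6; h8: available.
Legal moves for White: Kh8, Kh6, Kg6.
White is in check but has 3 legal moves → neither.

neither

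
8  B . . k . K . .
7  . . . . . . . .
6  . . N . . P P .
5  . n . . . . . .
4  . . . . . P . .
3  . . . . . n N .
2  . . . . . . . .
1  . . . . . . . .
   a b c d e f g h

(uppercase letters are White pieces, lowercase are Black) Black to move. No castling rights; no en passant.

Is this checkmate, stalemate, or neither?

neither

Black to move; black king on d8.
In check: yes, from the white knight on c6.
King squares — c7: available; d7: available; e7: attacked by Nc6; c8: available; e8: attacked by Kf8.
Legal moves for Black: Kc8, Kd7, Kc7.
Black is in check but has 3 legal moves → neither.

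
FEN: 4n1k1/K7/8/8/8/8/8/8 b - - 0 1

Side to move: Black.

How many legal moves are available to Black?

9

Black to move; king on g8.
In check: no.
Legal moves: Kh8, Kf8, Kh7, Kg7, Kf7, Ng7, Nc7, Nf6, Nd6.
Count: 9.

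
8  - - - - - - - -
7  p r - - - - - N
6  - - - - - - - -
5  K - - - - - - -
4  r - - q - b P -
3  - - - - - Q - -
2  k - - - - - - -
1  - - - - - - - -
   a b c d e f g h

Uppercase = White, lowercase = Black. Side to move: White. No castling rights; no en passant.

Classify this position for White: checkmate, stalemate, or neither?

White to move; white king on a5.
In check: yes, from the black rook on a4.
King squares — a4: attacked by Qd4; b4: attacked by Ra4; b5: attacked by Rb7; a6: attacked by Ra4; b6: attacked by Qd4.
Legal moves for White: none.
In check with no legal moves → checkmate.

checkmate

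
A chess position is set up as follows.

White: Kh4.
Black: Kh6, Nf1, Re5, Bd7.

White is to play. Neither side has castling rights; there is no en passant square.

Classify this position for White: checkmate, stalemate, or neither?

White to move; white king on h4.
In check: no.
King squares — g3: attacked by Nf1; h3: attacked by Bd7; g4: attacked by Bd7; g5: attacked by Re5; h5: attacked by Re5.
Legal moves for White: none.
Not in check and no legal moves → stalemate.

stalemate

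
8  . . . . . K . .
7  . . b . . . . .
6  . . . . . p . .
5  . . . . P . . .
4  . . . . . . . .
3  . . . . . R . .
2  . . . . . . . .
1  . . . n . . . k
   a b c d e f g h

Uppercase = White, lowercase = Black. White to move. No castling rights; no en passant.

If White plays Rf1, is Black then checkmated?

no

After Rf1: black king on h1; in check: yes, from the white rook on f1.
Black has 2 legal replies: Kh2, Kg2.
In check but a legal move exists → not checkmate.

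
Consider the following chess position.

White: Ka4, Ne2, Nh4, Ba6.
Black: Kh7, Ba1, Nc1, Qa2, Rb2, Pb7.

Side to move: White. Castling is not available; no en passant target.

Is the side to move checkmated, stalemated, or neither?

checkmate

White to move; white king on a4.
In check: yes, from the black queen on a2.
King squares — a3: attacked by Qa2; b3: attacked by Nc1; b4: attacked by Rb2; a5: attacked by Qa2; b5: attacked by Rb2.
Legal moves for White: none.
In check with no legal moves → checkmate.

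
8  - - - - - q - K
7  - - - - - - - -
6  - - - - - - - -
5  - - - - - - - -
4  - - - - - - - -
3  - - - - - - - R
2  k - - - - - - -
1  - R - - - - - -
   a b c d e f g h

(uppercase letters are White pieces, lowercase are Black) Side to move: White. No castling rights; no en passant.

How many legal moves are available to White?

White to move; king on h8.
In check: yes, from the black queen on f8.
Legal moves: Kh7.
Count: 1.

1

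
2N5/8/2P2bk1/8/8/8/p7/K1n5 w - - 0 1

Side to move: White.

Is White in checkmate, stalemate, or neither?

checkmate

White to move; white king on a1.
In check: yes, from the black bishop on f6.
King squares — b1: attacked by Pa2; a2: attacked by Nc1; b2: attacked by Bf6.
Legal moves for White: none.
In check with no legal moves → checkmate.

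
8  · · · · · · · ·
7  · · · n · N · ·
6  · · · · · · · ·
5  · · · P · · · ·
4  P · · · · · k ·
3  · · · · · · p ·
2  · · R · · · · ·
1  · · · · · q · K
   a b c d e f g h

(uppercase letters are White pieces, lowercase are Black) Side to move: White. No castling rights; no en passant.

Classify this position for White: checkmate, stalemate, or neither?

White to move; white king on h1.
In check: yes, from the black queen on f1.
King squares — g1: attacked by Qf1; g2: attacked by Qf1; h2: attacked by Pg3.
Legal moves for White: none.
In check with no legal moves → checkmate.

checkmate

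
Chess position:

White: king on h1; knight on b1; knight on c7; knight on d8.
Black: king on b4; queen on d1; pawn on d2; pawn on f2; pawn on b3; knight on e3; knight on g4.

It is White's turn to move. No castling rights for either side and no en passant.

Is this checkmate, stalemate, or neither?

White to move; white king on h1.
In check: yes, from the black queen on d1.
King squares — g1: attacked by Qd1; g2: attacked by Ne3; h2: attacked by Ng4.
Legal moves for White: none.
In check with no legal moves → checkmate.

checkmate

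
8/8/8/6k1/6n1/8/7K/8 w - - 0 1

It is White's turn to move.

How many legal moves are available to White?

White to move; king on h2.
In check: yes, from the black knight on g4.
Legal moves: Kh3, Kg3, Kg2, Kh1, Kg1.
Count: 5.

5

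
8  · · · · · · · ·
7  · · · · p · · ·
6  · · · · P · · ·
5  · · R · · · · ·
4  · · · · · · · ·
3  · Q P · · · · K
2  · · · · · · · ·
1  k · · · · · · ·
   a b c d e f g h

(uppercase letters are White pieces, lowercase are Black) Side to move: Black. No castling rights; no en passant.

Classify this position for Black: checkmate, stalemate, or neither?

stalemate

Black to move; black king on a1.
In check: no.
King squares — b1: attacked by Qb3; a2: attacked by Qb3; b2: attacked by Qb3.
Legal moves for Black: none.
Not in check and no legal moves → stalemate.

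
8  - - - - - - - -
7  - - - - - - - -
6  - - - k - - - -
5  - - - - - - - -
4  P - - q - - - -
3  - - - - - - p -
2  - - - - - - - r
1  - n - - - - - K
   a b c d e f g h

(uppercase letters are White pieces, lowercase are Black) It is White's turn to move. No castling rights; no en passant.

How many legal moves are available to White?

0

White to move; king on h1.
In check: yes, from the black rook on h2.
Legal moves: none.
Count: 0.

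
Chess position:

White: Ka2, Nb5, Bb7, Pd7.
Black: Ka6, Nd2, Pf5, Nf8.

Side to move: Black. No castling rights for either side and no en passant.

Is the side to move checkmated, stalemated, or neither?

Black to move; black king on a6.
In check: yes, from the white bishop on b7.
Legal moves for Black: Kxb7, Kb6, Kxb5, Ka5.
Black is in check but has 4 legal moves → neither.

neither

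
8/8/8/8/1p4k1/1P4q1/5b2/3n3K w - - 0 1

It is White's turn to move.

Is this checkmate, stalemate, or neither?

White to move; white king on h1.
In check: no.
King squares — g1: attacked by Bf2; g2: attacked by Qg3; h2: attacked by Qg3.
Legal moves for White: none.
Not in check and no legal moves → stalemate.

stalemate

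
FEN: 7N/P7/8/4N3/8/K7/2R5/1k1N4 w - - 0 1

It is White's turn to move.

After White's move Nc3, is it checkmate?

After Nc3: black king on b1; in check: yes, from the white knight on c3.
Black has 2 legal replies: Kxc2, Ka1.
In check but a legal move exists → not checkmate.

no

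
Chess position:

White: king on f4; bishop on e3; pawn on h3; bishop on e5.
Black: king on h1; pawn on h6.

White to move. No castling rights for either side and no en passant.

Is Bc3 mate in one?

no

After Bc3: black king on h1; in check: no.
Black is not in check, so this cannot be checkmate.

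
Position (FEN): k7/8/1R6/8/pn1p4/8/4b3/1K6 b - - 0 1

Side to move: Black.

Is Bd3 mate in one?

After Bd3: white king on b1; in check: yes, from the black bishop on d3.
White has 3 legal replies: Kb2, Kc1, Ka1.
In check but a legal move exists → not checkmate.

no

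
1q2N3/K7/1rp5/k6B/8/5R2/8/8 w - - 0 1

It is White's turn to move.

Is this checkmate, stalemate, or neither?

checkmate

White to move; white king on a7.
In check: yes, from the black queen on b8.
King squares — a6: attacked by Ka5; b6: attacked by Ka5; b7: attacked by Rb6; a8: attacked by Qb8; b8: attacked by Rb6.
Legal moves for White: none.
In check with no legal moves → checkmate.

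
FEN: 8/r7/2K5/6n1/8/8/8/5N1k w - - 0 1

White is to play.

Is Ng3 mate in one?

After Ng3: black king on h1; in check: yes, from the white knight on g3.
Black has 3 legal replies: Kh2, Kg2, Kg1.
In check but a legal move exists → not checkmate.

no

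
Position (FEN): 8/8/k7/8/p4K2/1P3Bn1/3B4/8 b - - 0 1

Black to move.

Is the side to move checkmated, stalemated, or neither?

Black to move; black king on a6.
In check: no.
Legal moves for Black: Ka7, Kb6, Kb5, Nh5+, Nf5, Ne4, Ne2+, Nh1, Nf1, axb3, a3.
Black has 11 legal moves and is not in check → neither.

neither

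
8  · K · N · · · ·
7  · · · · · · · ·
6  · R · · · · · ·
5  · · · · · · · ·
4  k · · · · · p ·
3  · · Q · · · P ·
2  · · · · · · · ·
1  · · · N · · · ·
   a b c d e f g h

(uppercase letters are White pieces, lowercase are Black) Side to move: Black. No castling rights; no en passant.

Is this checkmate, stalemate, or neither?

stalemate

Black to move; black king on a4.
In check: no.
King squares — a3: attacked by Qc3; b3: attacked by Qc3; b4: attacked by Qc3; a5: attacked by Qc3; b5: attacked by Rb6.
Legal moves for Black: none.
Not in check and no legal moves → stalemate.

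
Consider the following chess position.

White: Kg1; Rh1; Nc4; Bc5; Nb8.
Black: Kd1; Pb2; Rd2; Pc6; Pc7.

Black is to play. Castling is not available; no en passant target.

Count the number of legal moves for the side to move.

19

Black to move; king on d1.
In check: no.
Legal moves: Rd8, Rd7, Rd6, Rd5, Rd4, Rd3, Rh2, Rg2+, Rf2, Re2, Rc2, Ke2, Kc2, Ke1, Kc1, b1=Q, b1=R, b1=B, b1=N.
Count: 19.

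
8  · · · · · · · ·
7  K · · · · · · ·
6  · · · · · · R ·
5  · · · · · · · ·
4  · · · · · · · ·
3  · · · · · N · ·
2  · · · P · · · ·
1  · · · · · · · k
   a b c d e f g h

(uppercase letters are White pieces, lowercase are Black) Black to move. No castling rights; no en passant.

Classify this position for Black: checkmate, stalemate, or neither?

stalemate

Black to move; black king on h1.
In check: no.
King squares — g1: attacked by Nf3; g2: attacked by Rg6; h2: attacked by Nf3.
Legal moves for Black: none.
Not in check and no legal moves → stalemate.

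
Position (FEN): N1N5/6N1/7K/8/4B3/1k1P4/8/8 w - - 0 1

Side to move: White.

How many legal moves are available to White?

White to move; king on h6.
In check: no.
Legal moves: Ne7, Na7, Nd6, Ncb6, Nc7, Nab6, Ne8, Ne6, Nh5, Nf5, Kh7, Kg6, Kh5, Kg5, Bh7, Bb7, Bg6, Bc6, Bf5, Bd5+, Bf3, Bg2, Bh1, d4.
Count: 24.

24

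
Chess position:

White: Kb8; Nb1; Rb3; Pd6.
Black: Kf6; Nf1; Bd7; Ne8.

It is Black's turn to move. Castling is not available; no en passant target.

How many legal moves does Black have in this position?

Black to move; king on f6.
In check: no.
Legal moves: Ng7, Nc7, Nxd6, Bc8, Be6, Bc6, Bf5, Bb5, Bg4, Ba4, Bh3, Kg7, Kf7, Kg6, Ke6, Kg5, Kf5, Ke5, Ng3, Ne3, Nh2, Nd2.
Count: 22.

22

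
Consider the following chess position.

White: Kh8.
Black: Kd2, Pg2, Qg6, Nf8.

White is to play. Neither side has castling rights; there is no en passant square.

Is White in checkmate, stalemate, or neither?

stalemate

White to move; white king on h8.
In check: no.
King squares — g7: attacked by Qg6; h7: attacked by Qg6; g8: attacked by Qg6.
Legal moves for White: none.
Not in check and no legal moves → stalemate.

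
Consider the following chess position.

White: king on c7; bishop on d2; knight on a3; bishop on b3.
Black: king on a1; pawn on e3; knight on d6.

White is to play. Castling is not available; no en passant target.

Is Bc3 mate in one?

yes

After Bc3: black king on a1; in check: yes, from the white bishop on c3.
King squares — b1: attacked by Na3; a2: attacked by Bb3; b2: attacked by Bc3.
Black has no legal moves → checkmate.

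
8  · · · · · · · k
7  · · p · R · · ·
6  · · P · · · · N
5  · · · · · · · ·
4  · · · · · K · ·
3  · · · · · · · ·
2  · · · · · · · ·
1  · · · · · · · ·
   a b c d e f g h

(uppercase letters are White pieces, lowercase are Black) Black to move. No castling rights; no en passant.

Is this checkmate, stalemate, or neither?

stalemate

Black to move; black king on h8.
In check: no.
King squares — g7: attacked by Re7; h7: attacked by Re7; g8: attacked by Nh6.
Legal moves for Black: none.
Not in check and no legal moves → stalemate.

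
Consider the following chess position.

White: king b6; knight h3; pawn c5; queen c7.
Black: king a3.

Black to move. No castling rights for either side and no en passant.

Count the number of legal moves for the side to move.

5

Black to move; king on a3.
In check: no.
Legal moves: Kb4, Ka4, Kb3, Kb2, Ka2.
Count: 5.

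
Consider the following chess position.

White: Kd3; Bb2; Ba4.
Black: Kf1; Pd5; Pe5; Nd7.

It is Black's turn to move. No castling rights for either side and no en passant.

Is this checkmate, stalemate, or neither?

Black to move; black king on f1.
In check: no.
Legal moves for Black: Nf8, Nb8, Nf6, Nb6, Nc5+, Kg2, Kf2, Kg1, Ke1, e4+, d4.
Black has 11 legal moves and is not in check → neither.

neither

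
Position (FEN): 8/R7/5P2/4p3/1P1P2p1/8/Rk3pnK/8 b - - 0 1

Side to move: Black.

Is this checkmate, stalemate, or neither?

Black to move; black king on b2.
In check: yes, from the white rook on a2.
Legal moves for Black: Kc3, Kb3, Kc1, Kb1.
Black is in check but has 4 legal moves → neither.

neither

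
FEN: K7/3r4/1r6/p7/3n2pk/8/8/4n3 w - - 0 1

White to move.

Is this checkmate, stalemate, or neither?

stalemate

White to move; white king on a8.
In check: no.
King squares — a7: attacked by Rd7; b7: attacked by Rb6; b8: attacked by Rb6.
Legal moves for White: none.
Not in check and no legal moves → stalemate.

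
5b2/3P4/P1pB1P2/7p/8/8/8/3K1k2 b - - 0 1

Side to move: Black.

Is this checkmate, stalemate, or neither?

Black to move; black king on f1.
In check: no.
Legal moves for Black: Bg7, Be7, Bh6, Bxd6, Kg2, Kf2, Kg1, c5, h4.
Black has 9 legal moves and is not in check → neither.

neither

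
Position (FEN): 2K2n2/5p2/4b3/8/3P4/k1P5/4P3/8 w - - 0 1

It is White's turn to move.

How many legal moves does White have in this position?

4

White to move; king on c8.
In check: yes, from the black bishop on e6.
Legal moves: Kd8, Kb8, Kc7, Kb7.
Count: 4.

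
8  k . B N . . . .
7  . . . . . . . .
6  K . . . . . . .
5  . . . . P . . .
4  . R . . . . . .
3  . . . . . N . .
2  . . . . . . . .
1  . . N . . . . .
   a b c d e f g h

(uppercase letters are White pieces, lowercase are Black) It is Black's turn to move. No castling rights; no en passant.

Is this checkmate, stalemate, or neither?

stalemate

Black to move; black king on a8.
In check: no.
King squares — a7: attacked by Ka6; b7: attacked by Rb4; b8: attacked by Rb4.
Legal moves for Black: none.
Not in check and no legal moves → stalemate.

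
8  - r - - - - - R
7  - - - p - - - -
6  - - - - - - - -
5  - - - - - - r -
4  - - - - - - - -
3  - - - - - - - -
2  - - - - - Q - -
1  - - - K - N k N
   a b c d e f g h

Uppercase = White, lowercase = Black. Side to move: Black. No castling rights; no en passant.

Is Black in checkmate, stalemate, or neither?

Black to move; black king on g1.
In check: yes, from the white queen on f2.
King squares — f1: attacked by Qf2; h1: attacked by Rh8; f2: attacked by Nh1; g2: attacked by Qf2; h2: attacked by Nf1.
Legal moves for Black: none.
In check with no legal moves → checkmate.

checkmate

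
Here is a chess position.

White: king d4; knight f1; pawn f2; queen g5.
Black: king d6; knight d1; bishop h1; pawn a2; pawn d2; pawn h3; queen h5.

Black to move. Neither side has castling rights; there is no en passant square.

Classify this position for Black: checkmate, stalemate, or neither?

Black to move; black king on d6.
In check: no.
Legal moves for Black include: Kd7, Kc7, Ke6, Kc6, Qh8+, Qe8, Qh7, Qf7, Qh6, Qg6, Qxg5, Qh4+, Qg4+, Qf3, Qe2, Ba8, Bb7, Bc6, ... (list truncated; more exist).
Black has legal moves and is not in check → neither.

neither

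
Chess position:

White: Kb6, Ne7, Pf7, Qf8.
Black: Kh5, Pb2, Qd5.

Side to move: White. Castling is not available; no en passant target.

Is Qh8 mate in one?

no

After Qh8: black king on h5; in check: yes, from the white queen on h8.
Black has 2 legal replies: Kg5, Kg4.
In check but a legal move exists → not checkmate.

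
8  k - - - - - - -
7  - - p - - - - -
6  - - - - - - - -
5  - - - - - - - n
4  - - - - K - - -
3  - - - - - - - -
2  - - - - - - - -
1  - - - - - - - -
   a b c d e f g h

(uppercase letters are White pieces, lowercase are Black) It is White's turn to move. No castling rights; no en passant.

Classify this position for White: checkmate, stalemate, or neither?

White to move; white king on e4.
In check: no.
Legal moves for White: Kf5, Ke5, Kd5, Kd4, Kf3, Ke3, Kd3.
White has 7 legal moves and is not in check → neither.

neither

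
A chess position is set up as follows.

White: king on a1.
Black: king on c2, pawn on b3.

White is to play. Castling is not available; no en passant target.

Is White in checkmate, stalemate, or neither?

White to move; white king on a1.
In check: no.
King squares — b1: attacked by Kc2; a2: attacked by Pb3; b2: attacked by Kc2.
Legal moves for White: none.
Not in check and no legal moves → stalemate.

stalemate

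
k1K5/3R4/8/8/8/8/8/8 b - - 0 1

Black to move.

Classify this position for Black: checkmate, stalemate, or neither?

Black to move; black king on a8.
In check: no.
King squares — a7: attacked by Rd7; b7: attacked by Rd7; b8: attacked by Kc8.
Legal moves for Black: none.
Not in check and no legal moves → stalemate.

stalemate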